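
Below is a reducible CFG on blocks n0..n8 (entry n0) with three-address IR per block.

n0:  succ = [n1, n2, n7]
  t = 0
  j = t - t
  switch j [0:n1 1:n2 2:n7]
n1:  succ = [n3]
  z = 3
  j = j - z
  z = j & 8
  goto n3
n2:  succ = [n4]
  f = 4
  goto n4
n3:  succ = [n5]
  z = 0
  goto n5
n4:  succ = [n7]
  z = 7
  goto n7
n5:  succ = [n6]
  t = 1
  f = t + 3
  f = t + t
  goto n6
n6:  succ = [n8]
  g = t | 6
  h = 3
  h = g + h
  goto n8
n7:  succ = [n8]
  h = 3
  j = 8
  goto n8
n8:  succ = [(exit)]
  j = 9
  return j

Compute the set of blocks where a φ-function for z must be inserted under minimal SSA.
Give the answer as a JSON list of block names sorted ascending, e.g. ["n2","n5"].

idom tree: n1←n0 n2←n0 n3←n1 n4←n2 n5←n3 n6←n5 n7←n0 n8←n0
Dom at joins:
  n7: preds {n0,n4}: {n0} ∩ {n0,n2,n4} = {n0}; idom=n0
  n8: preds {n6,n7}: {n0,n1,n3,n5,n6} ∩ {n0,n7} = {n0}; idom=n0

Frontier:
  n7←n0: walk · to n0
  n7←n4: walk n4→n2 to n0
  n8←n6: walk n6→n5→n3→n1 to n0
  n8←n7: walk n7 to n0
  DF(n0)=∅
  DF(n1)={n8}
  DF(n2)={n7}
  DF(n3)={n8}
  DF(n4)={n7}
  DF(n5)={n8}
  DF(n6)={n8}
  DF(n7)={n8}
  DF(n8)=∅

φ for z: defs {n1,n3,n4}
  DF⁺ = {n7,n8}

Answer: ["n7", "n8"]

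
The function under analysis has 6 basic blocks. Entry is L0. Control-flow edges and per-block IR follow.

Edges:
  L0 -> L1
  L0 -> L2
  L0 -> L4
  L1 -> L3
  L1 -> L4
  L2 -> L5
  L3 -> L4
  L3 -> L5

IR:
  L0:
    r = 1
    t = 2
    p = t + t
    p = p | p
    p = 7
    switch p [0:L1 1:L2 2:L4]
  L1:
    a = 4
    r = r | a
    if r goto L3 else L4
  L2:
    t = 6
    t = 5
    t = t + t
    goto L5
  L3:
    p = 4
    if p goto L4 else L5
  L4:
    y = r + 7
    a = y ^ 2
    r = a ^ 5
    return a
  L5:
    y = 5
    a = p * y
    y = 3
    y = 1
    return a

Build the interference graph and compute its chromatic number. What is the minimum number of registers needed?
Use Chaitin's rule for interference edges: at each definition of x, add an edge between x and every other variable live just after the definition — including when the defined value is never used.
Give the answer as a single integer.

Answer: 3

Analysis:
Block summaries:
  L0: {p,r,t} / ∅
  L1: {a,r} / {r}
  L2: {t} / ∅
  L3: {p} / ∅
  L4: {a,r,y} / {r}
  L5: {a,y} / {p}

Backward fixpoint:
  live L0: ∅→{p,r}
  live L1: {r}→{r}
  live L2: {p}→{p}
  live L3: {r}→{p,r}
  live L4: {r}→∅
  live L5: {p}→∅

Interfere edges:
  a↔{r,y}
  p↔{r,t,y}
  r↔{a,p,t}
  t↔{p,r}
  y↔{a,p}

Colouring:
  lower bound: {p,r,t} mutually conflict ⇒ χ ≥ 3
  assign a→R0 p→R0 r→R1 t→R2 y→R1 — no edge inside a register ⇒ χ ≤ 3
  χ = 3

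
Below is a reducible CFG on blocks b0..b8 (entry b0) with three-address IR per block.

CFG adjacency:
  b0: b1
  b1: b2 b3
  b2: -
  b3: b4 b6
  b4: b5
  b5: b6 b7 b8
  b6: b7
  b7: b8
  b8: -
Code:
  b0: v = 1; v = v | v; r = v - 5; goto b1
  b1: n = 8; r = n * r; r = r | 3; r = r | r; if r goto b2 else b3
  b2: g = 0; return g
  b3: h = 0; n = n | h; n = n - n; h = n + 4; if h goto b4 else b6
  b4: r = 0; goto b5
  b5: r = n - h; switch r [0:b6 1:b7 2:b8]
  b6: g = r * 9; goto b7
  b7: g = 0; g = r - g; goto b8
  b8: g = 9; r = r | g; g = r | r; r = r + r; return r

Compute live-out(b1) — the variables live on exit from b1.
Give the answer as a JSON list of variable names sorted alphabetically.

Answer: ["n", "r"]

Working:
def/use:
  b0 def {r,v} use ∅
  b1 def {n,r} use {r}
  b2 def {g} use ∅
  b3 def {h,n} use {n}
  b4 def {r} use ∅
  b5 def {r} use {h,n}
  b6 def {g} use {r}
  b7 def {g} use {r}
  b8 def {g,r} use {r}

Liveness:
  b0: in=∅ out={r}
  b1: in={r} out={n,r}
  b2: in=∅ out=∅
  b3: in={n,r} out={h,n,r}
  b4: in={h,n} out={h,n}
  b5: in={h,n} out={r}
  b6: in={r} out={r}
  b7: in={r} out={r}
  b8: in={r} out=∅

live-out(b1) = ["n", "r"]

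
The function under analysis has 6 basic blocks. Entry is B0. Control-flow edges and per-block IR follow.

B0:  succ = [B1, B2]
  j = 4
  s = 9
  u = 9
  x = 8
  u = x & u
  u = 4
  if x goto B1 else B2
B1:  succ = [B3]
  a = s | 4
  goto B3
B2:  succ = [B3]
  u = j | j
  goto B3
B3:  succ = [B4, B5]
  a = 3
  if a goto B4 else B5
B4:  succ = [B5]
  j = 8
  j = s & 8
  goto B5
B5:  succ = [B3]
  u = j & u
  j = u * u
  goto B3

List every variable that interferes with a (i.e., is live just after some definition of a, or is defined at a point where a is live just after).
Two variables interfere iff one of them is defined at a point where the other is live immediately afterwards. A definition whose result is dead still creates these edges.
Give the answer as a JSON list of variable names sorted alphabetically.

Block summaries:
  B0: def={j,s,u,x} ue=∅
  B1: def={a} ue={s}
  B2: def={u} ue={j}
  B3: def={a} ue=∅
  B4: def={j} ue={s}
  B5: def={j,u} ue={j,u}

Liveness:
  B0: in=∅ out={j,s,u}
  B1: in={j,s,u} out={j,s,u}
  B2: in={j,s} out={j,s,u}
  B3: in={j,s,u} out={j,s,u}
  B4: in={s,u} out={j,s,u}
  B5: in={j,s,u} out={j,s,u}

Interfere edges:
  a: {j,s,u}
  j: {a,s,u,x}
  s: {a,j,u,x}
  u: {a,j,s,x}
  x: {j,s,u}

N(a) = ["j", "s", "u"]

Answer: ["j", "s", "u"]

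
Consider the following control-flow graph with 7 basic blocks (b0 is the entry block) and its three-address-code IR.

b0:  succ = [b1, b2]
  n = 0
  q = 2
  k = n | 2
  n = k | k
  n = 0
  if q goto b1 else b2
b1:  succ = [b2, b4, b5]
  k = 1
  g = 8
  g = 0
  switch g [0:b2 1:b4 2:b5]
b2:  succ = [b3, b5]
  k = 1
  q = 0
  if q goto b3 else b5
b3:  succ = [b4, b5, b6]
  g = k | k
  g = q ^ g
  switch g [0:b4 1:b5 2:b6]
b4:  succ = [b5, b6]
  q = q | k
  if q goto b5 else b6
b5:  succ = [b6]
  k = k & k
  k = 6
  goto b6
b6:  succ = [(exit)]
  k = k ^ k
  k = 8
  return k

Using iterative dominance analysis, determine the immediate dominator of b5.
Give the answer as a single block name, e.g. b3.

Answer: b0

Analysis:
idom tree: b1←b0 b2←b0 b3←b2 b4←b0 b5←b0 b6←b0
Dom∩ at merges:
  b2: preds {b0,b1}: {b0} ∩ {b0,b1} = {b0}; idom=b0
  b4: preds {b1,b3}: {b0,b1} ∩ {b0,b2,b3} = {b0}; idom=b0
  b5: preds {b1,b2,b3,b4}: {b0,b1} ∩ {b0,b2} ∩ {b0,b2,b3} ∩ {b0,b4} = {b0}; idom=b0
  b6: preds {b3,b4,b5}: {b0,b2,b3} ∩ {b0,b4} ∩ {b0,b5} = {b0}; idom=b0

idom(b5) = b0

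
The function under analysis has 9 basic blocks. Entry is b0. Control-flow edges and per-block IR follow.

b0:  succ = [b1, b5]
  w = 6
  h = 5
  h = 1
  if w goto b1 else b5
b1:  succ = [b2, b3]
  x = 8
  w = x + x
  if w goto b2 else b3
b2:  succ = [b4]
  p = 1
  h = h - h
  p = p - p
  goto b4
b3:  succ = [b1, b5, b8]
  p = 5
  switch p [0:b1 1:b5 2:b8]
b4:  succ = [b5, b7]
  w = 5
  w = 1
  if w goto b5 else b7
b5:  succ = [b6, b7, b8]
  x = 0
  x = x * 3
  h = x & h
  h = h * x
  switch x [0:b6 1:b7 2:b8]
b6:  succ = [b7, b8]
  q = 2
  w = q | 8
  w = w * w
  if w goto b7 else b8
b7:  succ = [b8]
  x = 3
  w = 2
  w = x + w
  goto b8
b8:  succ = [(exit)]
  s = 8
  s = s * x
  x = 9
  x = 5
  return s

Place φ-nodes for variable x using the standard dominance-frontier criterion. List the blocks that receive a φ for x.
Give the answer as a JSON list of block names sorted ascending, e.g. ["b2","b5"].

idom tree: b1←b0 b2←b1 b3←b1 b4←b2 b5←b0 b6←b5 b7←b0 b8←b0
Join-block Dom:
  b1: preds {b0,b3}: {b0} ∩ {b0,b1,b3} = {b0}; idom=b0
  b5: preds {b0,b3,b4}: {b0} ∩ {b0,b1,b3} ∩ {b0,b1,b2,b4} = {b0}; idom=b0
  b7: preds {b4,b5,b6}: {b0,b1,b2,b4} ∩ {b0,b5} ∩ {b0,b5,b6} = {b0}; idom=b0
  b8: preds {b3,b5,b6,b7}: {b0,b1,b3} ∩ {b0,b5} ∩ {b0,b5,b6} ∩ {b0,b7} = {b0}; idom=b0

DF walk-up:
  join b1 pred b0: · stop@b0
  join b1 pred b3: b3→b1 stop@b0
  join b5 pred b0: · stop@b0
  join b5 pred b3: b3→b1 stop@b0
  join b5 pred b4: b4→b2→b1 stop@b0
  join b7 pred b4: b4→b2→b1 stop@b0
  join b7 pred b5: b5 stop@b0
  join b7 pred b6: b6→b5 stop@b0
  join b8 pred b3: b3→b1 stop@b0
  join b8 pred b5: b5 stop@b0
  join b8 pred b6: b6→b5 stop@b0
  join b8 pred b7: b7 stop@b0
  DF(b0)=∅
  DF(b1)={b1,b5,b7,b8}
  DF(b2)={b5,b7}
  DF(b3)={b1,b5,b8}
  DF(b4)={b5,b7}
  DF(b5)={b7,b8}
  DF(b6)={b7,b8}
  DF(b7)={b8}
  DF(b8)=∅

φ for x: defs {b1,b5,b7,b8}
  DF⁺ = {b1,b5,b7,b8}

Answer: ["b1", "b5", "b7", "b8"]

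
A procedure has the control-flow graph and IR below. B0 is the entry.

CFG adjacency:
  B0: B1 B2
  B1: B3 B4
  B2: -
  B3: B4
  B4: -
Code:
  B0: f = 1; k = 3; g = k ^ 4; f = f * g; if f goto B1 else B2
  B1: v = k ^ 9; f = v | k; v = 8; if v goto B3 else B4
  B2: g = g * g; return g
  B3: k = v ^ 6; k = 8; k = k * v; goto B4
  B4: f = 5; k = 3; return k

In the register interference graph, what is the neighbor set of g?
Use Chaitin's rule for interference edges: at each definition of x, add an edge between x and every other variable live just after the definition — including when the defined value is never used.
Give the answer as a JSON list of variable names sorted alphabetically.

Per-block:
  B0: {f,g,k} / ∅
  B1: {f,v} / {k}
  B2: {g} / {g}
  B3: {k} / {v}
  B4: {f,k} / ∅

Liveness:
  B0 li=∅ lo={g,k}
  B1 li={k} lo={v}
  B2 li={g} lo=∅
  B3 li={v} lo=∅
  B4 li=∅ lo=∅

Interfere edges:
  f — {g,k}
  g — {f,k}
  k — {f,g,v}
  v — {k}

N(g) = ["f", "k"]

Answer: ["f", "k"]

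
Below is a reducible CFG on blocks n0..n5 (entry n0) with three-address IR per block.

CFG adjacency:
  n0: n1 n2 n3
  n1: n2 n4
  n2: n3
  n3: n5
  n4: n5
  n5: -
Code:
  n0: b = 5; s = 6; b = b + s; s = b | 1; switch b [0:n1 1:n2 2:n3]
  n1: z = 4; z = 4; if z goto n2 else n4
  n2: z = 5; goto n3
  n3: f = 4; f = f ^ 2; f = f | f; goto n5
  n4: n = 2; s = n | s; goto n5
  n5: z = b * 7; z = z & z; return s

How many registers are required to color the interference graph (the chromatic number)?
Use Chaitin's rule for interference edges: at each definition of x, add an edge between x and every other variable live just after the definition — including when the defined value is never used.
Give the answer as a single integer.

Block summaries:
  n0 def {b,s} use ∅
  n1 def {z} use ∅
  n2 def {z} use ∅
  n3 def {f} use ∅
  n4 def {n,s} use {s}
  n5 def {z} use {b,s}

Live sets:
  n0: in=∅ out={b,s}
  n1: in={b,s} out={b,s}
  n2: in={b,s} out={b,s}
  n3: in={b,s} out={b,s}
  n4: in={b,s} out={b,s}
  n5: in={b,s} out=∅

Interference:
  b — {f,n,s,z}
  f — {b,s}
  n — {b,s}
  s — {b,f,n,z}
  z — {b,s}

Colouring:
  lower bound: {b,f,s} mutually conflict ⇒ χ ≥ 3
  assign b→R0 f→R2 n→R2 s→R1 z→R2 — no edge inside a register ⇒ χ ≤ 3
  χ = 3

Answer: 3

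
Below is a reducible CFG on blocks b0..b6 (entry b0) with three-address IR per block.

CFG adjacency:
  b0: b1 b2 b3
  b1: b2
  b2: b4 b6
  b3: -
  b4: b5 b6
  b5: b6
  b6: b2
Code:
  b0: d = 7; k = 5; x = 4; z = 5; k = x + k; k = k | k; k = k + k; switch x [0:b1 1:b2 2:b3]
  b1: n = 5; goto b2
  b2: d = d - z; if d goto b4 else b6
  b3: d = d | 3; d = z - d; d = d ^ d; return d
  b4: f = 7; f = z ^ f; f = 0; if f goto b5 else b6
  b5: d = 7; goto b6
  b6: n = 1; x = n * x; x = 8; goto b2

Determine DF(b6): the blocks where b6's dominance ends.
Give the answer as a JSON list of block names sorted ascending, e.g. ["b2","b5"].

idom tree: b1←b0 b2←b0 b3←b0 b4←b2 b5←b4 b6←b2
Join-block Dom:
  b2: preds {b0,b1,b6}: {b0} ∩ {b0,b1} ∩ {b0,b2,b6} = {b0}; idom=b0
  b6: preds {b2,b4,b5}: {b0,b2} ∩ {b0,b2,b4} ∩ {b0,b2,b4,b5} = {b0,b2}; idom=b2

Frontier:
  join b2 pred b0: · stop@b0
  join b2 pred b1: b1 stop@b0
  join b2 pred b6: b6→b2 stop@b0
  join b6 pred b2: · stop@b2
  join b6 pred b4: b4 stop@b2
  join b6 pred b5: b5→b4 stop@b2
  b0 → ∅
  b1 → {b2}
  b2 → {b2}
  b3 → ∅
  b4 → {b6}
  b5 → {b6}
  b6 → {b2}

DF(b6) = ["b2"]

Answer: ["b2"]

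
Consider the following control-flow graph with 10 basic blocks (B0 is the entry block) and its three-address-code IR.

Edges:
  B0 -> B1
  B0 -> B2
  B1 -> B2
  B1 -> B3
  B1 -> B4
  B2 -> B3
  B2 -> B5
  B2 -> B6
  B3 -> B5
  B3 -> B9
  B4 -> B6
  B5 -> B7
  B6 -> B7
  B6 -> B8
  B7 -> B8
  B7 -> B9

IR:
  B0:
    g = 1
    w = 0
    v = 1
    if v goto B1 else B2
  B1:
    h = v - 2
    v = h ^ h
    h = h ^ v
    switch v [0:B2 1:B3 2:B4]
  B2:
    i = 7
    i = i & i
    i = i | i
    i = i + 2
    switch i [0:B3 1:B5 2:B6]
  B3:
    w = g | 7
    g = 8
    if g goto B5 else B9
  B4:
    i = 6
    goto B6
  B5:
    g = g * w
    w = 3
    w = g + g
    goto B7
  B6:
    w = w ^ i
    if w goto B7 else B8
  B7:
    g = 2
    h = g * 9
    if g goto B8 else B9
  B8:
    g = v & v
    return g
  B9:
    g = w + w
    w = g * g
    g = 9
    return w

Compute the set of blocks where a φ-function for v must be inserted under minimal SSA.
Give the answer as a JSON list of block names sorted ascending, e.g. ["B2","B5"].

Answer: ["B2", "B3", "B5", "B6", "B7", "B8", "B9"]

Analysis:
idom tree: B1←B0 B2←B0 B3←B0 B4←B1 B5←B0 B6←B0 B7←B0 B8←B0 B9←B0
Dom at joins:
  B2: preds {B0,B1}: {B0} ∩ {B0,B1} = {B0}; idom=B0
  B3: preds {B1,B2}: {B0,B1} ∩ {B0,B2} = {B0}; idom=B0
  B5: preds {B2,B3}: {B0,B2} ∩ {B0,B3} = {B0}; idom=B0
  B6: preds {B2,B4}: {B0,B2} ∩ {B0,B1,B4} = {B0}; idom=B0
  B7: preds {B5,B6}: {B0,B5} ∩ {B0,B6} = {B0}; idom=B0
  B8: preds {B6,B7}: {B0,B6} ∩ {B0,B7} = {B0}; idom=B0
  B9: preds {B3,B7}: {B0,B3} ∩ {B0,B7} = {B0}; idom=B0

DF walk-up:
  join B2 pred B0: · stop@B0
  join B2 pred B1: B1 stop@B0
  join B3 pred B1: B1 stop@B0
  join B3 pred B2: B2 stop@B0
  join B5 pred B2: B2 stop@B0
  join B5 pred B3: B3 stop@B0
  join B6 pred B2: B2 stop@B0
  join B6 pred B4: B4→B1 stop@B0
  join B7 pred B5: B5 stop@B0
  join B7 pred B6: B6 stop@B0
  join B8 pred B6: B6 stop@B0
  join B8 pred B7: B7 stop@B0
  join B9 pred B3: B3 stop@B0
  join B9 pred B7: B7 stop@B0
  DF(B0)=∅
  DF(B1)={B2,B3,B6}
  DF(B2)={B3,B5,B6}
  DF(B3)={B5,B9}
  DF(B4)={B6}
  DF(B5)={B7}
  DF(B6)={B7,B8}
  DF(B7)={B8,B9}
  DF(B8)=∅
  DF(B9)=∅

φ for v: defs {B0,B1}
  DF⁺ = {B2,B3,B5,B6,B7,B8,B9}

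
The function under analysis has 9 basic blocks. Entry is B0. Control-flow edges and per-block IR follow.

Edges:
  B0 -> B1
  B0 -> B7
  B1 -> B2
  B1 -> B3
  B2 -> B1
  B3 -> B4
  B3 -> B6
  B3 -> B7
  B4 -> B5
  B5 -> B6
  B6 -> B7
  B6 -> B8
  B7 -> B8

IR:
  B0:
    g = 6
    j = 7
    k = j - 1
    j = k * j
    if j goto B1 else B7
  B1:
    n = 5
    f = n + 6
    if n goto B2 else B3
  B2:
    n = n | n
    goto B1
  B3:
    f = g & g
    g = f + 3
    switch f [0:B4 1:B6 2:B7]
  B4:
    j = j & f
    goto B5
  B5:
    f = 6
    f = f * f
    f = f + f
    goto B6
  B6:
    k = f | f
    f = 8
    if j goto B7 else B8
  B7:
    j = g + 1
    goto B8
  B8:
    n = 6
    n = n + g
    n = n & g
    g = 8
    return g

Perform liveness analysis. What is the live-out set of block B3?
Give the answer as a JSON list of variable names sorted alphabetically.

Per-block:
  B0 def {g,j,k} use ∅
  B1 def {f,n} use ∅
  B2 def {n} use {n}
  B3 def {f,g} use {g}
  B4 def {j} use {f,j}
  B5 def {f} use ∅
  B6 def {f,k} use {f,j}
  B7 def {j} use {g}
  B8 def {g,n} use {g}

Liveness:
  live B0: ∅→{g,j}
  live B1: {g,j}→{g,j,n}
  live B2: {g,j,n}→{g,j}
  live B3: {g,j}→{f,g,j}
  live B4: {f,g,j}→{g,j}
  live B5: {g,j}→{f,g,j}
  live B6: {f,g,j}→{g}
  live B7: {g}→{g}
  live B8: {g}→∅

live-out(B3) = ["f", "g", "j"]

Answer: ["f", "g", "j"]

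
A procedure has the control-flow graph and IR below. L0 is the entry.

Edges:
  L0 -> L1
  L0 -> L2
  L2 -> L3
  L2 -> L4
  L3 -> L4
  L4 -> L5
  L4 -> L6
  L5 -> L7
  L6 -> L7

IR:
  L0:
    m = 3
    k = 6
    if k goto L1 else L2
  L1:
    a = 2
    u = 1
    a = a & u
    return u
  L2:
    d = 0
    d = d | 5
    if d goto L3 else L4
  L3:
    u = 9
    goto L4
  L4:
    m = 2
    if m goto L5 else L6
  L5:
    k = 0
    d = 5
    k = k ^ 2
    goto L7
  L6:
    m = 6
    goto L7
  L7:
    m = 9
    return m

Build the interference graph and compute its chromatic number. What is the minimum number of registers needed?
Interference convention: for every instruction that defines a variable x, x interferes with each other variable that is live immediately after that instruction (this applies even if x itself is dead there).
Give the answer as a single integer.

Answer: 2

Derivation:
def/use:
  L0: def={k,m} ue=∅
  L1: def={a,u} ue=∅
  L2: def={d} ue=∅
  L3: def={u} ue=∅
  L4: def={m} ue=∅
  L5: def={d,k} ue=∅
  L6: def={m} ue=∅
  L7: def={m} ue=∅

Live sets:
  L0 li=∅ lo=∅
  L1 li=∅ lo=∅
  L2 li=∅ lo=∅
  L3 li=∅ lo=∅
  L4 li=∅ lo=∅
  L5 li=∅ lo=∅
  L6 li=∅ lo=∅
  L7 li=∅ lo=∅

Interfere edges:
  a: {u}
  d: {k}
  k: {d}
  m: ∅
  u: {a}

Chromatic number:
  clique {a,u} ⇒ need ≥ 2
  2-colouring: R0={a,d,m}  R1={k,u}
  χ = 2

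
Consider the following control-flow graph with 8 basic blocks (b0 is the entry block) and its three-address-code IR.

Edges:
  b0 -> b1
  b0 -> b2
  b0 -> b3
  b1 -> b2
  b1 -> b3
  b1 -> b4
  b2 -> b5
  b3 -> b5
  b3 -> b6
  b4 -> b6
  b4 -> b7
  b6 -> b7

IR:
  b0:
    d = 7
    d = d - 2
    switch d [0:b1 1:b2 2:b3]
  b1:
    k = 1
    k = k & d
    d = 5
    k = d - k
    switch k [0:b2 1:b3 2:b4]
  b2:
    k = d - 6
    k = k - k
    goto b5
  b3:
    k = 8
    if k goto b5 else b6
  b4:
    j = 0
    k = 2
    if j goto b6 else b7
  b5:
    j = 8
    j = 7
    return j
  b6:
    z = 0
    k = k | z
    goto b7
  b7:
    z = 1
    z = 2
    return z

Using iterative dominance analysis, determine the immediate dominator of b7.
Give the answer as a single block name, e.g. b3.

idom tree: b1←b0 b2←b0 b3←b0 b4←b1 b5←b0 b6←b0 b7←b0
Join-block Dom:
  b2: preds {b0,b1}: {b0} ∩ {b0,b1} = {b0}; idom=b0
  b3: preds {b0,b1}: {b0} ∩ {b0,b1} = {b0}; idom=b0
  b5: preds {b2,b3}: {b0,b2} ∩ {b0,b3} = {b0}; idom=b0
  b6: preds {b3,b4}: {b0,b3} ∩ {b0,b1,b4} = {b0}; idom=b0
  b7: preds {b4,b6}: {b0,b1,b4} ∩ {b0,b6} = {b0}; idom=b0

idom(b7) = b0

Answer: b0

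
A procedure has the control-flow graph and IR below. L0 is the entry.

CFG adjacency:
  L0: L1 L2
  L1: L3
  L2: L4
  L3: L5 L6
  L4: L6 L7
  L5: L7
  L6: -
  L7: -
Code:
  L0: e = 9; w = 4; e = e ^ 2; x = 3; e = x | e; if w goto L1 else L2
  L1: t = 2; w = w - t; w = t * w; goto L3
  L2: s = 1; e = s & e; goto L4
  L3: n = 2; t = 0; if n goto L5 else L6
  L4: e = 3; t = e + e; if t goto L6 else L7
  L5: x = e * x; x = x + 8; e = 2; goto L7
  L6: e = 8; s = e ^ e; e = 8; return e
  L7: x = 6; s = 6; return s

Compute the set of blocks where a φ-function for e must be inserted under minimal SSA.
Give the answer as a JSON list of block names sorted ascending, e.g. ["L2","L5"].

Answer: ["L6", "L7"]

Derivation:
idom tree: L1←L0 L2←L0 L3←L1 L4←L2 L5←L3 L6←L0 L7←L0
Join-block Dom:
  L6: preds {L3,L4}: {L0,L1,L3} ∩ {L0,L2,L4} = {L0}; idom=L0
  L7: preds {L4,L5}: {L0,L2,L4} ∩ {L0,L1,L3,L5} = {L0}; idom=L0

DF derivation:
  L6←L3: walk L3→L1 to L0
  L6←L4: walk L4→L2 to L0
  L7←L4: walk L4→L2 to L0
  L7←L5: walk L5→L3→L1 to L0
  L0: DF=∅
  L1: DF={L6,L7}
  L2: DF={L6,L7}
  L3: DF={L6,L7}
  L4: DF={L6,L7}
  L5: DF={L7}
  L6: DF=∅
  L7: DF=∅

φ for e: defs {L0,L2,L4,L5,L6}
  DF⁺ = {L6,L7}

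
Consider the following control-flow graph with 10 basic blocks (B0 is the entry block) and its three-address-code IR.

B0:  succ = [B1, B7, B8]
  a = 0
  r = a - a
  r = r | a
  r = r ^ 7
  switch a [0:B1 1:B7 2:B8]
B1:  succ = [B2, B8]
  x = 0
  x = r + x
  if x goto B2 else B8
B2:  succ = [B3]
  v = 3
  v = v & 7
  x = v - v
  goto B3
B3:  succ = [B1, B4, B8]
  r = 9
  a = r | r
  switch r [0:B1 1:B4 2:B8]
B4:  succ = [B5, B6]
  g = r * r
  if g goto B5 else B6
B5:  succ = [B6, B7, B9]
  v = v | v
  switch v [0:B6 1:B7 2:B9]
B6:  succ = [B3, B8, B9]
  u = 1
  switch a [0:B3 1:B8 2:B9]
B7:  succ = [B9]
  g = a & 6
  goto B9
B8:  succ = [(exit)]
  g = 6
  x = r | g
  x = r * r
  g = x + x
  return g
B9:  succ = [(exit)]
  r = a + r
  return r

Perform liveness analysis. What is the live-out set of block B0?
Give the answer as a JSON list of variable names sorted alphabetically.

Answer: ["a", "r"]

Working:
def/use:
  B0 def {a,r} use ∅
  B1 def {x} use {r}
  B2 def {v,x} use ∅
  B3 def {a,r} use ∅
  B4 def {g} use {r}
  B5 def {v} use {v}
  B6 def {u} use {a}
  B7 def {g} use {a}
  B8 def {g,x} use {r}
  B9 def {r} use {a,r}

Backward fixpoint:
  live B0: ∅→{a,r}
  live B1: {r}→{r}
  live B2: ∅→{v}
  live B3: {v}→{a,r,v}
  live B4: {a,r,v}→{a,r,v}
  live B5: {a,r,v}→{a,r,v}
  live B6: {a,r,v}→{a,r,v}
  live B7: {a,r}→{a,r}
  live B8: {r}→∅
  live B9: {a,r}→∅

live-out(B0) = ["a", "r"]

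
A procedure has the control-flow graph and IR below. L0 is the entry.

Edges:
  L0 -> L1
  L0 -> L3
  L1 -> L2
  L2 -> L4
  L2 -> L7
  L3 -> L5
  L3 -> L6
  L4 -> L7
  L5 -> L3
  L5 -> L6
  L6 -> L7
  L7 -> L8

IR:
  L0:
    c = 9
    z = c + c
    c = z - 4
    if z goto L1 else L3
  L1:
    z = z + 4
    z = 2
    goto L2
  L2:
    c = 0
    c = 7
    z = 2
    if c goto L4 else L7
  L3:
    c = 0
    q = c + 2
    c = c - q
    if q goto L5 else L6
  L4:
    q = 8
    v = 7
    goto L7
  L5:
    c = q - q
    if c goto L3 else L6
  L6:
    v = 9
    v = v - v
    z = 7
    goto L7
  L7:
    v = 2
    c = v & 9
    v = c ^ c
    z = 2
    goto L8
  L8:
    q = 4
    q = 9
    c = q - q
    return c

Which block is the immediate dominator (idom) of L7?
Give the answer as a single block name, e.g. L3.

Answer: L0

Derivation:
idom tree: L1←L0 L2←L1 L3←L0 L4←L2 L5←L3 L6←L3 L7←L0 L8←L7
Dom at joins:
  L3: preds {L0,L5}: {L0} ∩ {L0,L3,L5} = {L0}; idom=L0
  L6: preds {L3,L5}: {L0,L3} ∩ {L0,L3,L5} = {L0,L3}; idom=L3
  L7: preds {L2,L4,L6}: {L0,L1,L2} ∩ {L0,L1,L2,L4} ∩ {L0,L3,L6} = {L0}; idom=L0

idom(L7) = L0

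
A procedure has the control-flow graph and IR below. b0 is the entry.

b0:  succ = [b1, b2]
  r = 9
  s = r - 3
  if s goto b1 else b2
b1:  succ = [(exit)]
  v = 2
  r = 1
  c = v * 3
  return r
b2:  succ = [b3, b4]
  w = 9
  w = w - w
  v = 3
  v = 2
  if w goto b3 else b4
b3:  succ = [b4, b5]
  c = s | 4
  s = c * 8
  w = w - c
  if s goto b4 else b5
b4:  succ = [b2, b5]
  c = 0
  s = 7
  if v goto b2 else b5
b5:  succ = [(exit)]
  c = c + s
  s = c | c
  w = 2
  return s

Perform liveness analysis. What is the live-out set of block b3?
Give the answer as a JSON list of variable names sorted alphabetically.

Answer: ["c", "s", "v"]

Working:
Per-block:
  b0: def={r,s} ue=∅
  b1: def={c,r,v} ue=∅
  b2: def={v,w} ue=∅
  b3: def={c,s,w} ue={s,w}
  b4: def={c,s} ue={v}
  b5: def={c,s,w} ue={c,s}

Backward fixpoint:
  live b0: ∅→{s}
  live b1: ∅→∅
  live b2: {s}→{s,v,w}
  live b3: {s,v,w}→{c,s,v}
  live b4: {v}→{c,s}
  live b5: {c,s}→∅

live-out(b3) = ["c", "s", "v"]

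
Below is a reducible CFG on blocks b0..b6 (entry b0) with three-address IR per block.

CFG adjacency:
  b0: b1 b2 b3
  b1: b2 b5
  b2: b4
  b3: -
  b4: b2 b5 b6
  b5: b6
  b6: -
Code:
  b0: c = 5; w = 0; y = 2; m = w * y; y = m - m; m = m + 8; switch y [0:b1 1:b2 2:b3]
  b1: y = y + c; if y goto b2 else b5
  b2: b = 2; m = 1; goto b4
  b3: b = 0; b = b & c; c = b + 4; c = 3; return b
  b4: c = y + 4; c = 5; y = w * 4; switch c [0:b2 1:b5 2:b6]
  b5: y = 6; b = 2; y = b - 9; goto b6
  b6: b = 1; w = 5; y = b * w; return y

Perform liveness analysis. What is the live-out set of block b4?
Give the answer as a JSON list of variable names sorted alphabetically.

def/use:
  b0 def {c,m,w,y} use ∅
  b1 def {y} use {c,y}
  b2 def {b,m} use ∅
  b3 def {b,c} use {c}
  b4 def {c,y} use {w,y}
  b5 def {b,y} use ∅
  b6 def {b,w,y} use ∅

Liveness:
  b0: in=∅ out={c,w,y}
  b1: in={c,w,y} out={w,y}
  b2: in={w,y} out={w,y}
  b3: in={c} out=∅
  b4: in={w,y} out={w,y}
  b5: in=∅ out=∅
  b6: in=∅ out=∅

live-out(b4) = ["w", "y"]

Answer: ["w", "y"]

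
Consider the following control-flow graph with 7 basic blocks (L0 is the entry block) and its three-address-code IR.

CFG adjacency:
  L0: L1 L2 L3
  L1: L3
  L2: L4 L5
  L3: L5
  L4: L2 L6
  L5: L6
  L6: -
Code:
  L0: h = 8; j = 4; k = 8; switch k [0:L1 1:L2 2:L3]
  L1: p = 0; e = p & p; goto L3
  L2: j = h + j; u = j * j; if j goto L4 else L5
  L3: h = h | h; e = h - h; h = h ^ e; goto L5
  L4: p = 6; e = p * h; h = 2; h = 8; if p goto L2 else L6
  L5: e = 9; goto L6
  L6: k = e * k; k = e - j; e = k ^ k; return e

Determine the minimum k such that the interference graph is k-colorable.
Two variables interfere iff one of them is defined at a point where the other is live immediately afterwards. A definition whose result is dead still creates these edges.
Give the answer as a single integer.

Block summaries:
  L0 def {h,j,k} use ∅
  L1 def {e,p} use ∅
  L2 def {j,u} use {h,j}
  L3 def {e,h} use {h}
  L4 def {e,h,p} use {h}
  L5 def {e} use ∅
  L6 def {e,k} use {e,j,k}

Live sets:
  live L0: ∅→{h,j,k}
  live L1: {h,j,k}→{h,j,k}
  live L2: {h,j,k}→{h,j,k}
  live L3: {h,j,k}→{j,k}
  live L4: {h,j,k}→{e,h,j,k}
  live L5: {j,k}→{e,j,k}
  live L6: {e,j,k}→∅

Interference:
  e↔{h,j,k,p}
  h↔{e,j,k,p,u}
  j↔{e,h,k,p,u}
  k↔{e,h,j,p,u}
  p↔{e,h,j,k}
  u↔{h,j,k}

Colouring:
  lower bound: {e,h,j,k,p} mutually conflict ⇒ χ ≥ 5
  5-colouring: R0={h}  R1={j}  R2={k}  R3={e,u}  R4={p}
  χ = 5

Answer: 5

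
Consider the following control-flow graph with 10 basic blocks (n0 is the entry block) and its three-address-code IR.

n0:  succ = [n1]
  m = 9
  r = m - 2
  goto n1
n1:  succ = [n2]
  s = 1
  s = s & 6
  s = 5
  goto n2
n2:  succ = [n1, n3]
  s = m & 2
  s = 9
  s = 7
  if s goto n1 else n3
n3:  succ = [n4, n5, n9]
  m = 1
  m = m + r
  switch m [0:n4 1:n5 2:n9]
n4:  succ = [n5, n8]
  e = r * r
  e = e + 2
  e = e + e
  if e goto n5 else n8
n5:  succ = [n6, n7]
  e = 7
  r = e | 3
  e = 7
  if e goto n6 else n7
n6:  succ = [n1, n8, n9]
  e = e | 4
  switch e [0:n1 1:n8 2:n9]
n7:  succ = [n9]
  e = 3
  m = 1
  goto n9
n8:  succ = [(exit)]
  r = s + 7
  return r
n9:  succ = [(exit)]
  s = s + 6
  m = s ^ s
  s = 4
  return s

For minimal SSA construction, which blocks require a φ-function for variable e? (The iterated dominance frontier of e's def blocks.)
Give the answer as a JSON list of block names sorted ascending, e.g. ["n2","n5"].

Answer: ["n1", "n5", "n8", "n9"]

Analysis:
idom tree: n1←n0 n2←n1 n3←n2 n4←n3 n5←n3 n6←n5 n7←n5 n8←n3 n9←n3
Join-block Dom:
  n1: preds {n0,n2,n6}: {n0} ∩ {n0,n1,n2} ∩ {n0,n1,n2,n3,n5,n6} = {n0}; idom=n0
  n5: preds {n3,n4}: {n0,n1,n2,n3} ∩ {n0,n1,n2,n3,n4} = {n0,n1,n2,n3}; idom=n3
  n8: preds {n4,n6}: {n0,n1,n2,n3,n4} ∩ {n0,n1,n2,n3,n5,n6} = {n0,n1,n2,n3}; idom=n3
  n9: preds {n3,n6,n7}: {n0,n1,n2,n3} ∩ {n0,n1,n2,n3,n5,n6} ∩ {n0,n1,n2,n3,n5,n7} = {n0,n1,n2,n3}; idom=n3

Frontier:
  join n1 pred n0: · stop@n0
  join n1 pred n2: n2→n1 stop@n0
  join n1 pred n6: n6→n5→n3→n2→n1 stop@n0
  join n5 pred n3: · stop@n3
  join n5 pred n4: n4 stop@n3
  join n8 pred n4: n4 stop@n3
  join n8 pred n6: n6→n5 stop@n3
  join n9 pred n3: · stop@n3
  join n9 pred n6: n6→n5 stop@n3
  join n9 pred n7: n7→n5 stop@n3
  n0 → ∅
  n1 → {n1}
  n2 → {n1}
  n3 → {n1}
  n4 → {n5,n8}
  n5 → {n1,n8,n9}
  n6 → {n1,n8,n9}
  n7 → {n9}
  n8 → ∅
  n9 → ∅

φ for e: defs {n4,n5,n6,n7}
  DF⁺ = {n1,n5,n8,n9}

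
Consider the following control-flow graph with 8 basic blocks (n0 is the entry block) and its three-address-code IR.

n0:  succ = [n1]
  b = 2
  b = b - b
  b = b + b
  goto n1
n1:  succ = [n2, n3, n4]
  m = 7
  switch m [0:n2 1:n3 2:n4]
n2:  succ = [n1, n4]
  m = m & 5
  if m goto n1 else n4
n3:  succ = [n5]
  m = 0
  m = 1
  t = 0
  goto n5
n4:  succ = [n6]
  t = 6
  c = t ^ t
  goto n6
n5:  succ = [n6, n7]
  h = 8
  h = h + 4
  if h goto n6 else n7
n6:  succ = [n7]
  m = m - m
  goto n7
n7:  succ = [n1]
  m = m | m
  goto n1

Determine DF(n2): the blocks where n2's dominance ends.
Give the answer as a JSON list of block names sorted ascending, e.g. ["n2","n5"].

idom tree: n1←n0 n2←n1 n3←n1 n4←n1 n5←n3 n6←n1 n7←n1
Join-block Dom:
  n1: preds {n0,n2,n7}: {n0} ∩ {n0,n1,n2} ∩ {n0,n1,n7} = {n0}; idom=n0
  n4: preds {n1,n2}: {n0,n1} ∩ {n0,n1,n2} = {n0,n1}; idom=n1
  n6: preds {n4,n5}: {n0,n1,n4} ∩ {n0,n1,n3,n5} = {n0,n1}; idom=n1
  n7: preds {n5,n6}: {n0,n1,n3,n5} ∩ {n0,n1,n6} = {n0,n1}; idom=n1

DF derivation:
  join n1 pred n0: · stop@n0
  join n1 pred n2: n2→n1 stop@n0
  join n1 pred n7: n7→n1 stop@n0
  join n4 pred n1: · stop@n1
  join n4 pred n2: n2 stop@n1
  join n6 pred n4: n4 stop@n1
  join n6 pred n5: n5→n3 stop@n1
  join n7 pred n5: n5→n3 stop@n1
  join n7 pred n6: n6 stop@n1
  DF(n0)=∅
  DF(n1)={n1}
  DF(n2)={n1,n4}
  DF(n3)={n6,n7}
  DF(n4)={n6}
  DF(n5)={n6,n7}
  DF(n6)={n7}
  DF(n7)={n1}

DF(n2) = ["n1", "n4"]

Answer: ["n1", "n4"]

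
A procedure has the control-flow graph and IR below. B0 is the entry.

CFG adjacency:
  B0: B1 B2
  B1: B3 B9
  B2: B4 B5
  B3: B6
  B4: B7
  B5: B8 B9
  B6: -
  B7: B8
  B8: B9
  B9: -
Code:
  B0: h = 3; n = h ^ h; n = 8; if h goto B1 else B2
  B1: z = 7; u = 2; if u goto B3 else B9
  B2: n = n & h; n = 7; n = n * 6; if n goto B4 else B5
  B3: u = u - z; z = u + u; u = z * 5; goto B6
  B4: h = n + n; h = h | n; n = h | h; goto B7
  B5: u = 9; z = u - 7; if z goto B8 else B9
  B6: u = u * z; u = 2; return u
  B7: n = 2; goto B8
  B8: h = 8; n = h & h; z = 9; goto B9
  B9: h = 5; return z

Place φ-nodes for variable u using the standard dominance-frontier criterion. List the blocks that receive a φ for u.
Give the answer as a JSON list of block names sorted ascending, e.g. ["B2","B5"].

idom tree: B1←B0 B2←B0 B3←B1 B4←B2 B5←B2 B6←B3 B7←B4 B8←B2 B9←B0
Dom at joins:
  B8: preds {B5,B7}: {B0,B2,B5} ∩ {B0,B2,B4,B7} = {B0,B2}; idom=B2
  B9: preds {B1,B5,B8}: {B0,B1} ∩ {B0,B2,B5} ∩ {B0,B2,B8} = {B0}; idom=B0

Frontier:
  B8←B5: walk B5 to B2
  B8←B7: walk B7→B4 to B2
  B9←B1: walk B1 to B0
  B9←B5: walk B5→B2 to B0
  B9←B8: walk B8→B2 to B0
  B0 → ∅
  B1 → {B9}
  B2 → {B9}
  B3 → ∅
  B4 → {B8}
  B5 → {B8,B9}
  B6 → ∅
  B7 → {B8}
  B8 → {B9}
  B9 → ∅

φ for u: defs {B1,B3,B5,B6}
  DF⁺ = {B8,B9}

Answer: ["B8", "B9"]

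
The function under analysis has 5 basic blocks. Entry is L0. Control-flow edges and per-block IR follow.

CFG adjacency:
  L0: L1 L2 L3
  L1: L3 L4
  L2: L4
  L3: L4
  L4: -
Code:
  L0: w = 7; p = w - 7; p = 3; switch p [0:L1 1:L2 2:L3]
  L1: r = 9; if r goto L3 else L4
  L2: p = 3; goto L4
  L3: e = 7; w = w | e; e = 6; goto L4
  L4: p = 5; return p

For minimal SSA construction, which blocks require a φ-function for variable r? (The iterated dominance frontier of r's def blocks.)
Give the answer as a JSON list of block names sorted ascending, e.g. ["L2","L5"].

idom tree: L1←L0 L2←L0 L3←L0 L4←L0
Join-block Dom:
  L3: preds {L0,L1}: {L0} ∩ {L0,L1} = {L0}; idom=L0
  L4: preds {L1,L2,L3}: {L0,L1} ∩ {L0,L2} ∩ {L0,L3} = {L0}; idom=L0

DF derivation:
  join L3 pred L0: · stop@L0
  join L3 pred L1: L1 stop@L0
  join L4 pred L1: L1 stop@L0
  join L4 pred L2: L2 stop@L0
  join L4 pred L3: L3 stop@L0
  L0 → ∅
  L1 → {L3,L4}
  L2 → {L4}
  L3 → {L4}
  L4 → ∅

φ for r: defs {L1}
  DF⁺ = {L3,L4}

Answer: ["L3", "L4"]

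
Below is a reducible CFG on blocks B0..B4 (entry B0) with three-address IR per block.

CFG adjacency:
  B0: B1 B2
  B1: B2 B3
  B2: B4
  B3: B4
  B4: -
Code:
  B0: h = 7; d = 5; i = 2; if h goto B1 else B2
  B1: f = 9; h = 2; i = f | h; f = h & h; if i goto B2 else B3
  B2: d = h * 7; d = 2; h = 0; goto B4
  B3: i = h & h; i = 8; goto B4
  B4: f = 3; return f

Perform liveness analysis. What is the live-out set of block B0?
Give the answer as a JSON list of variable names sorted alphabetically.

Answer: ["h"]

Working:
def/use:
  B0 def {d,h,i} use ∅
  B1 def {f,h,i} use ∅
  B2 def {d,h} use {h}
  B3 def {i} use {h}
  B4 def {f} use ∅

Liveness:
  B0 li=∅ lo={h}
  B1 li=∅ lo={h}
  B2 li={h} lo=∅
  B3 li={h} lo=∅
  B4 li=∅ lo=∅

live-out(B0) = ["h"]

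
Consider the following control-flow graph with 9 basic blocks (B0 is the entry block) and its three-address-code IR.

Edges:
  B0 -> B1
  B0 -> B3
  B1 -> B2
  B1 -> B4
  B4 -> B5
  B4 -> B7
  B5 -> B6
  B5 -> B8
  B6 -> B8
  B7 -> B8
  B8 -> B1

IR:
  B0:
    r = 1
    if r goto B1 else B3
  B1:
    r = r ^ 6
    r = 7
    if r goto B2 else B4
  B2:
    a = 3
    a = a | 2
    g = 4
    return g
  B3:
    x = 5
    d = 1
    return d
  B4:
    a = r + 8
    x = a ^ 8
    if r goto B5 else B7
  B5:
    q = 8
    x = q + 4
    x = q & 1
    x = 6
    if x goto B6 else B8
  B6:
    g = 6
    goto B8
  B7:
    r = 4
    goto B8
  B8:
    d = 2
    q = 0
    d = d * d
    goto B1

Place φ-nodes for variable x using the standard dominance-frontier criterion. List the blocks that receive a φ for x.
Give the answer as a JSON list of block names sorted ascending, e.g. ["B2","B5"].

Answer: ["B1", "B8"]

Working:
idom tree: B1←B0 B2←B1 B3←B0 B4←B1 B5←B4 B6←B5 B7←B4 B8←B4
Join-block Dom:
  B1: preds {B0,B8}: {B0} ∩ {B0,B1,B4,B8} = {B0}; idom=B0
  B8: preds {B5,B6,B7}: {B0,B1,B4,B5} ∩ {B0,B1,B4,B5,B6} ∩ {B0,B1,B4,B7} = {B0,B1,B4}; idom=B4

Frontier:
  join B1 pred B0: · stop@B0
  join B1 pred B8: B8→B4→B1 stop@B0
  join B8 pred B5: B5 stop@B4
  join B8 pred B6: B6→B5 stop@B4
  join B8 pred B7: B7 stop@B4
  B0 → ∅
  B1 → {B1}
  B2 → ∅
  B3 → ∅
  B4 → {B1}
  B5 → {B8}
  B6 → {B8}
  B7 → {B8}
  B8 → {B1}

φ for x: defs {B3,B4,B5}
  DF⁺ = {B1,B8}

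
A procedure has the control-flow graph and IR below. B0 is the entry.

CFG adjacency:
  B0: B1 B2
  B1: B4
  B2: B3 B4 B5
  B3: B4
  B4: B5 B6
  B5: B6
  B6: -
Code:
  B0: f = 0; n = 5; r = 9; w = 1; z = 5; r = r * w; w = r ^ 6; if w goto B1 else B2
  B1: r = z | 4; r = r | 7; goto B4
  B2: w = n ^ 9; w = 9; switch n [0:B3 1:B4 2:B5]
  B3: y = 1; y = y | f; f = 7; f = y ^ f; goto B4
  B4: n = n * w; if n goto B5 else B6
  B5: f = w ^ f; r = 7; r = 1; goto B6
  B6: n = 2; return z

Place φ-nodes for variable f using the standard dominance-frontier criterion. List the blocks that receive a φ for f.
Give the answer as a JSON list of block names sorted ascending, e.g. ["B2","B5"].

Answer: ["B4", "B5", "B6"]

Derivation:
idom tree: B1←B0 B2←B0 B3←B2 B4←B0 B5←B0 B6←B0
Dom∩ at merges:
  B4: preds {B1,B2,B3}: {B0,B1} ∩ {B0,B2} ∩ {B0,B2,B3} = {B0}; idom=B0
  B5: preds {B2,B4}: {B0,B2} ∩ {B0,B4} = {B0}; idom=B0
  B6: preds {B4,B5}: {B0,B4} ∩ {B0,B5} = {B0}; idom=B0

Frontier:
  B4←B1: walk B1 to B0
  B4←B2: walk B2 to B0
  B4←B3: walk B3→B2 to B0
  B5←B2: walk B2 to B0
  B5←B4: walk B4 to B0
  B6←B4: walk B4 to B0
  B6←B5: walk B5 to B0
  B0: DF=∅
  B1: DF={B4}
  B2: DF={B4,B5}
  B3: DF={B4}
  B4: DF={B5,B6}
  B5: DF={B6}
  B6: DF=∅

φ for f: defs {B0,B3,B5}
  DF⁺ = {B4,B5,B6}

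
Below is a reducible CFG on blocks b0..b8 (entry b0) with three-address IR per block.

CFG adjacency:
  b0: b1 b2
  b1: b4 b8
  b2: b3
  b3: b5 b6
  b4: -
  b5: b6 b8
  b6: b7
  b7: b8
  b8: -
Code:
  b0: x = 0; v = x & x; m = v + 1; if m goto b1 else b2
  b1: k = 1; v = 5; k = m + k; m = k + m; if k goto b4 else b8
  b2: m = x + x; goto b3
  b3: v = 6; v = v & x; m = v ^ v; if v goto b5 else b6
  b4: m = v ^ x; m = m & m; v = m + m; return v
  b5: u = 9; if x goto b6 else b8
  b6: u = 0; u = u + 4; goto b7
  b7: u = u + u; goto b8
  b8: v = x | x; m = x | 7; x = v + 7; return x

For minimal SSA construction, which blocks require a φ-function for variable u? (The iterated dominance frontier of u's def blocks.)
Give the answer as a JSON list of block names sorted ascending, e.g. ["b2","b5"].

Answer: ["b6", "b8"]

Working:
idom tree: b1←b0 b2←b0 b3←b2 b4←b1 b5←b3 b6←b3 b7←b6 b8←b0
Dom∩ at merges:
  b6: preds {b3,b5}: {b0,b2,b3} ∩ {b0,b2,b3,b5} = {b0,b2,b3}; idom=b3
  b8: preds {b1,b5,b7}: {b0,b1} ∩ {b0,b2,b3,b5} ∩ {b0,b2,b3,b6,b7} = {b0}; idom=b0

Frontier:
  b6←b3: walk · to b3
  b6←b5: walk b5 to b3
  b8←b1: walk b1 to b0
  b8←b5: walk b5→b3→b2 to b0
  b8←b7: walk b7→b6→b3→b2 to b0
  b0: DF=∅
  b1: DF={b8}
  b2: DF={b8}
  b3: DF={b8}
  b4: DF=∅
  b5: DF={b6,b8}
  b6: DF={b8}
  b7: DF={b8}
  b8: DF=∅

φ for u: defs {b5,b6,b7}
  DF⁺ = {b6,b8}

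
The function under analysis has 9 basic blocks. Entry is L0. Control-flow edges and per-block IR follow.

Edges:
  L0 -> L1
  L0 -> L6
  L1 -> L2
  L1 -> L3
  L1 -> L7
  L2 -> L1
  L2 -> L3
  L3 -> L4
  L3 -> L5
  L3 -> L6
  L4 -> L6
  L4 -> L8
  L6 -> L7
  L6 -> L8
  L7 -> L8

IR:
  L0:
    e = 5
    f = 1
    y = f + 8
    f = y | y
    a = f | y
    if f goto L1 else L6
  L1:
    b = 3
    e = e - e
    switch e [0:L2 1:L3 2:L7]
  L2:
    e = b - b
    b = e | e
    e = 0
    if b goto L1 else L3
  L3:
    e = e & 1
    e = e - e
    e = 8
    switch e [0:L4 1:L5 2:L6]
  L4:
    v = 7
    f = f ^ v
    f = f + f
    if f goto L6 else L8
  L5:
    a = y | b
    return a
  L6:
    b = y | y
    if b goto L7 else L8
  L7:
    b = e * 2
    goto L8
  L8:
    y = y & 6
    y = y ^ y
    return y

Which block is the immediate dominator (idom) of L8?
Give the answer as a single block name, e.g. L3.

idom tree: L1←L0 L2←L1 L3←L1 L4←L3 L5←L3 L6←L0 L7←L0 L8←L0
Dom at joins:
  L1: preds {L0,L2}: {L0} ∩ {L0,L1,L2} = {L0}; idom=L0
  L3: preds {L1,L2}: {L0,L1} ∩ {L0,L1,L2} = {L0,L1}; idom=L1
  L6: preds {L0,L3,L4}: {L0} ∩ {L0,L1,L3} ∩ {L0,L1,L3,L4} = {L0}; idom=L0
  L7: preds {L1,L6}: {L0,L1} ∩ {L0,L6} = {L0}; idom=L0
  L8: preds {L4,L6,L7}: {L0,L1,L3,L4} ∩ {L0,L6} ∩ {L0,L7} = {L0}; idom=L0

idom(L8) = L0

Answer: L0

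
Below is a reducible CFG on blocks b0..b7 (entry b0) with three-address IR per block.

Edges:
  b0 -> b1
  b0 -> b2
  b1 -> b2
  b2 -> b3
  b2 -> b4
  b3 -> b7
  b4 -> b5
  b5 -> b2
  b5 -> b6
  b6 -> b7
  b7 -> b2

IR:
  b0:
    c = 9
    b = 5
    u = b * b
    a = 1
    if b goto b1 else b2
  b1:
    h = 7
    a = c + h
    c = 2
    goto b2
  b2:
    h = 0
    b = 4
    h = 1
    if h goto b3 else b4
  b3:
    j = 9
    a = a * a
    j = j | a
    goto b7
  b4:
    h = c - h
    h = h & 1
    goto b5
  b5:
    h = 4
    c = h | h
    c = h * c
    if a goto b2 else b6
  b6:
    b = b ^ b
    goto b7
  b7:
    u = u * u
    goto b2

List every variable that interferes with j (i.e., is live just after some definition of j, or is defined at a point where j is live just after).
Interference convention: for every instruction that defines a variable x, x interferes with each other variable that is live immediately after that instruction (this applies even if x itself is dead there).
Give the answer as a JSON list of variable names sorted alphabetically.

def/use:
  b0: def={a,b,c,u} ue=∅
  b1: def={a,c,h} ue={c}
  b2: def={b,h} ue=∅
  b3: def={a,j} ue={a}
  b4: def={h} ue={c,h}
  b5: def={c,h} ue={a}
  b6: def={b} ue={b}
  b7: def={u} ue={u}

Liveness:
  b0: in=∅ out={a,c,u}
  b1: in={c,u} out={a,c,u}
  b2: in={a,c,u} out={a,b,c,h,u}
  b3: in={a,c,u} out={a,c,u}
  b4: in={a,b,c,h,u} out={a,b,u}
  b5: in={a,b,u} out={a,b,c,u}
  b6: in={a,b,c,u} out={a,c,u}
  b7: in={a,c,u} out={a,c,u}

Interfere edges:
  a — {b,c,h,j,u}
  b — {a,c,h,u}
  c — {a,b,h,j,u}
  h — {a,b,c,u}
  j — {a,c,u}
  u — {a,b,c,h,j}

N(j) = ["a", "c", "u"]

Answer: ["a", "c", "u"]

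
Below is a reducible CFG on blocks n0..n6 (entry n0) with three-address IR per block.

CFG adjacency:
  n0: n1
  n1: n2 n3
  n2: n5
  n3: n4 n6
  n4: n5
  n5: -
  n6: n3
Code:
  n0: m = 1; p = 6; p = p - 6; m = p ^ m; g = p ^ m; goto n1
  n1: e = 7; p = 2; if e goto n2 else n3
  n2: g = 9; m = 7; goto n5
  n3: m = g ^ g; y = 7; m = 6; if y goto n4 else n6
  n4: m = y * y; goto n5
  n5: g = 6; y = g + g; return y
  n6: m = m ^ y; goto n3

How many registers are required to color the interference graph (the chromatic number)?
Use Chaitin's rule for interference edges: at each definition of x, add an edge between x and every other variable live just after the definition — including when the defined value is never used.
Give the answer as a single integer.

Block summaries:
  n0 def {g,m,p} use ∅
  n1 def {e,p} use ∅
  n2 def {g,m} use ∅
  n3 def {m,y} use {g}
  n4 def {m} use {y}
  n5 def {g,y} use ∅
  n6 def {m} use {m,y}

Liveness:
  n0 li=∅ lo={g}
  n1 li={g} lo={g}
  n2 li=∅ lo=∅
  n3 li={g} lo={g,m,y}
  n4 li={y} lo=∅
  n5 li=∅ lo=∅
  n6 li={g,m,y} lo={g}

Interference:
  e: {g,p}
  g: {e,m,p,y}
  m: {g,p,y}
  p: {e,g,m}
  y: {g,m}

Chromatic number:
  clique {e,g,p} ⇒ need ≥ 3
  assign e→c1 g→c0 m→c1 p→c2 y→c2 — no edge inside a register ⇒ χ ≤ 3
  χ = 3

Answer: 3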